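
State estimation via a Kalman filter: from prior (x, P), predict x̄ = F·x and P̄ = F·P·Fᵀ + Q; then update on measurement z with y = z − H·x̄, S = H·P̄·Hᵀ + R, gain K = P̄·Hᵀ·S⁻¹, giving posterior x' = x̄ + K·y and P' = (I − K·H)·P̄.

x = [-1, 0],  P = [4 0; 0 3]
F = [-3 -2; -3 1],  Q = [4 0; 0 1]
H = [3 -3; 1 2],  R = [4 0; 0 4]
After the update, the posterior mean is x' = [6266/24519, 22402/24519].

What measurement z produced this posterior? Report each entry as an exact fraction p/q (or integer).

x̄ = F·x = [3, 3]
P̄ = F·P·Fᵀ + Q = [52 30; 30 40]
S = H·P̄·Hᵀ + R = [292 6; 6 336]
K = P̄·Hᵀ·S⁻¹ = [1792/8173 8077/24519; -895/8173 8075/24519]
x' − x̄ = [-67291/24519, -51155/24519] = K·y
y = (KᵀK)⁻¹·Kᵀ·(x' − x̄) = [-2, -7]
z = y + H·x̄ = [-2, -7] + [0, 9] = [-2, 2]

z = [-2, 2]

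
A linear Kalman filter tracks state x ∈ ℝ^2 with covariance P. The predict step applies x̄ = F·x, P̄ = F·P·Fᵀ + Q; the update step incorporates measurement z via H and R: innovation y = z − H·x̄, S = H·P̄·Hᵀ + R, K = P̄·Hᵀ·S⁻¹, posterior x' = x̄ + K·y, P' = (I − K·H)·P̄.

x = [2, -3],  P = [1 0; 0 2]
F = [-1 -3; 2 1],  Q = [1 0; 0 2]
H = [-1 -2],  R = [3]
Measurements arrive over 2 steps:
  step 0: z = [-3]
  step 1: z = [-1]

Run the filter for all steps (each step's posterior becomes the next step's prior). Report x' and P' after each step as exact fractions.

step 0: x' = [137/23, -25/23], P' = [444/23 -216/23; -216/23 120/23]
step 1: x' = [-29321/5688, 4531/1422], P' = [35689/5688 -4169/1422; -4169/1422 1496/711]

step 0: x̄ = F·x = [7, 1]
step 0: P̄ = F·P·Fᵀ + Q = [20 -8; -8 8]
step 0: y = z − H·x̄ = [6]
step 0: S = H·P̄·Hᵀ + R = [23]
step 0: K = P̄·Hᵀ·S⁻¹ = [-4/23; -8/23]
step 0: x' = x̄ + K·y = [137/23, -25/23]
step 0: P' = (I − K·H)·P̄ = [444/23 -216/23; -216/23 120/23]
step 1: x̄ = F·x = [-62/23, 249/23]
step 1: P̄ = F·P·Fᵀ + Q = [251/23 264/23; 264/23 1078/23]
step 1: y = z − H·x̄ = [413/23]
step 1: S = H·P̄·Hᵀ + R = [5688/23]
step 1: K = P̄·Hᵀ·S⁻¹ = [-779/5688; -605/1422]
step 1: x' = x̄ + K·y = [-29321/5688, 4531/1422]
step 1: P' = (I − K·H)·P̄ = [35689/5688 -4169/1422; -4169/1422 1496/711]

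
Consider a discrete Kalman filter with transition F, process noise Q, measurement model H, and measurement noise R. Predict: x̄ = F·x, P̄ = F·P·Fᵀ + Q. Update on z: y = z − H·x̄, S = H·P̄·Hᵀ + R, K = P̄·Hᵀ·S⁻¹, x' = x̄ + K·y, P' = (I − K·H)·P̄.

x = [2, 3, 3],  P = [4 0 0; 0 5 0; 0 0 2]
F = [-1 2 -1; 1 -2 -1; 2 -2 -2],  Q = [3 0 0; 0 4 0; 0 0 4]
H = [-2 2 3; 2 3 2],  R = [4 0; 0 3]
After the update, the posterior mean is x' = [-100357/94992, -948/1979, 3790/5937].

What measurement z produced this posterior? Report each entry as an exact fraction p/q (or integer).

z = [3, -2]

x̄ = F·x = [1, -7, -8]
P̄ = F·P·Fᵀ + Q = [29 -22 -24; -22 30 32; -24 32 48]
S = H·P̄·Hᵀ + R = [1520 764; 764 509]
K = P̄·Hᵀ·S⁻¹ = [-22891/94992 5977/23748; 185/1979 150/1979; 634/5937 728/5937]
x' − x̄ = [-195349/94992, 12905/1979, 51286/5937] = K·y
y = (KᵀK)⁻¹·Kᵀ·(x' − x̄) = [43, 33]
z = y + H·x̄ = [43, 33] + [-40, -35] = [3, -2]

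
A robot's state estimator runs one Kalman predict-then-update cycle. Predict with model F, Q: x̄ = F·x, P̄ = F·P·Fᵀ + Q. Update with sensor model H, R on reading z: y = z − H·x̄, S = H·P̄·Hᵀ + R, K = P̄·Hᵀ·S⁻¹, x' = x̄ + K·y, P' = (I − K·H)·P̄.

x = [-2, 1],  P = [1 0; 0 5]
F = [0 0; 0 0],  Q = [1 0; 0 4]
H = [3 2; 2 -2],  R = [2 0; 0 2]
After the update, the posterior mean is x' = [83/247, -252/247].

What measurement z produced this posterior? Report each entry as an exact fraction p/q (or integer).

z = [-1, 3]

x̄ = F·x = [0, 0]
P̄ = F·P·Fᵀ + Q = [1 0; 0 4]
S = H·P̄·Hᵀ + R = [27 -10; -10 22]
K = P̄·Hᵀ·S⁻¹ = [43/247 42/247; 48/247 -68/247]
x' − x̄ = [83/247, -252/247] = K·y
y = (KᵀK)⁻¹·Kᵀ·(x' − x̄) = [-1, 3]
z = y + H·x̄ = [-1, 3] + [0, 0] = [-1, 3]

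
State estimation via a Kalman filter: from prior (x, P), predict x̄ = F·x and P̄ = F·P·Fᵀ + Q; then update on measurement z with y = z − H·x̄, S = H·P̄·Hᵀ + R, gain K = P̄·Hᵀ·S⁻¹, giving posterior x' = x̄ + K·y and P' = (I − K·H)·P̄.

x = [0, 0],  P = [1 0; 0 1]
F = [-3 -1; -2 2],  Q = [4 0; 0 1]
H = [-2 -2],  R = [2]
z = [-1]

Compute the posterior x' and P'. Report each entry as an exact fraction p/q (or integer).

x' = [2/7, 13/63]
P' = [26/7 -24/7; -24/7 229/63]

x̄ = F·x = [0, 0]
P̄ = F·P·Fᵀ + Q = [14 4; 4 9]
y = z − H·x̄ = [-1]
S = H·P̄·Hᵀ + R = [126]
K = P̄·Hᵀ·S⁻¹ = [-2/7; -13/63]
x' = x̄ + K·y = [2/7, 13/63]
P' = (I − K·H)·P̄ = [26/7 -24/7; -24/7 229/63]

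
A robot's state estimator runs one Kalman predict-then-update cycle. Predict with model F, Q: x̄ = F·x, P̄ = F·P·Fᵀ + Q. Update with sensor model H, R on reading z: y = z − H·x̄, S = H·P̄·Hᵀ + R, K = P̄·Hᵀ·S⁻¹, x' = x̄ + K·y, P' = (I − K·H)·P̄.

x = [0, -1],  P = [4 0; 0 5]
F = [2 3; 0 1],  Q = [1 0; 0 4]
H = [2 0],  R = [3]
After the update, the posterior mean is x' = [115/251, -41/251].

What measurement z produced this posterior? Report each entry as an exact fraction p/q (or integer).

x̄ = F·x = [-3, -1]
P̄ = F·P·Fᵀ + Q = [62 15; 15 9]
S = H·P̄·Hᵀ + R = [251]
K = P̄·Hᵀ·S⁻¹ = [124/251; 30/251]
x' − x̄ = [868/251, 210/251] = K·y
y = (KᵀK)⁻¹·Kᵀ·(x' − x̄) = [7]
z = y + H·x̄ = [7] + [-6] = [1]

z = [1]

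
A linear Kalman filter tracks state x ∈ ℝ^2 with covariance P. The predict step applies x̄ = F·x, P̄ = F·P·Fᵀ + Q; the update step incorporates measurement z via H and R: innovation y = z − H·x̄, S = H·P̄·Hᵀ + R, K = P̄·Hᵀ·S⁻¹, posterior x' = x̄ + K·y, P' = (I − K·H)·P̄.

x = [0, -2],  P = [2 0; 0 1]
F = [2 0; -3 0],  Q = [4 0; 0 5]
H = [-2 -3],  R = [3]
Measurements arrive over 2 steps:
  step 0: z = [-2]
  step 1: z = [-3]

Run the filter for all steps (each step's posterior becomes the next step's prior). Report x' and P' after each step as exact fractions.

step 0: x' = [-4/19, 15/19], P' = [204/19 -138/19; -138/19 199/38]
step 1: x' = [-1584/1579, 10503/6316], P' = [27228/1579 -18624/1579; -18624/1579 53009/6316]

step 0: x̄ = F·x = [0, 0]
step 0: P̄ = F·P·Fᵀ + Q = [12 -12; -12 23]
step 0: y = z − H·x̄ = [-2]
step 0: S = H·P̄·Hᵀ + R = [114]
step 0: K = P̄·Hᵀ·S⁻¹ = [2/19; -15/38]
step 0: x' = x̄ + K·y = [-4/19, 15/19]
step 0: P' = (I − K·H)·P̄ = [204/19 -138/19; -138/19 199/38]
step 1: x̄ = F·x = [-8/19, 12/19]
step 1: P̄ = F·P·Fᵀ + Q = [892/19 -1224/19; -1224/19 1931/19]
step 1: y = z − H·x̄ = [-37/19]
step 1: S = H·P̄·Hᵀ + R = [6316/19]
step 1: K = P̄·Hᵀ·S⁻¹ = [472/1579; -3345/6316]
step 1: x' = x̄ + K·y = [-1584/1579, 10503/6316]
step 1: P' = (I − K·H)·P̄ = [27228/1579 -18624/1579; -18624/1579 53009/6316]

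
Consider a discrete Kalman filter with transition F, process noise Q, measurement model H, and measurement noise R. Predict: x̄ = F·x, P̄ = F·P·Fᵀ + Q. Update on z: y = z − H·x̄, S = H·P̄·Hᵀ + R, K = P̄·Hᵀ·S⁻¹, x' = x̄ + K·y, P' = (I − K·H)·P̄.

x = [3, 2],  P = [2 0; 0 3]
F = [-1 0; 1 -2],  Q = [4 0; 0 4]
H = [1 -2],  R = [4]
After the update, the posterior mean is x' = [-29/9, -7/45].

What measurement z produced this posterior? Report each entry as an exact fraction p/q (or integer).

z = [-3]

x̄ = F·x = [-3, -1]
P̄ = F·P·Fᵀ + Q = [6 -2; -2 18]
S = H·P̄·Hᵀ + R = [90]
K = P̄·Hᵀ·S⁻¹ = [1/9; -19/45]
x' − x̄ = [-2/9, 38/45] = K·y
y = (KᵀK)⁻¹·Kᵀ·(x' − x̄) = [-2]
z = y + H·x̄ = [-2] + [-1] = [-3]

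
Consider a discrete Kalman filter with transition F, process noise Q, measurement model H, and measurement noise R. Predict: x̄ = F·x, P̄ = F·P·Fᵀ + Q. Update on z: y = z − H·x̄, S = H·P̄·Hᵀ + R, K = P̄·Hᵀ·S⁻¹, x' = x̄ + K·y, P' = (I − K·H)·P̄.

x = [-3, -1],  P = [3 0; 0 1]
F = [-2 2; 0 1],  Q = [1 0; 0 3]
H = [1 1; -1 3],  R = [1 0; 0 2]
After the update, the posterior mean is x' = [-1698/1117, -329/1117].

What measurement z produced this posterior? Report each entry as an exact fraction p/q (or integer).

z = [-2, 1]

x̄ = F·x = [4, -1]
P̄ = F·P·Fᵀ + Q = [17 2; 2 4]
S = H·P̄·Hᵀ + R = [26 -1; -1 43]
K = P̄·Hᵀ·S⁻¹ = [806/1117 -267/1117; 268/1117 266/1117]
x' − x̄ = [-6166/1117, 788/1117] = K·y
y = (KᵀK)⁻¹·Kᵀ·(x' − x̄) = [-5, 8]
z = y + H·x̄ = [-5, 8] + [3, -7] = [-2, 1]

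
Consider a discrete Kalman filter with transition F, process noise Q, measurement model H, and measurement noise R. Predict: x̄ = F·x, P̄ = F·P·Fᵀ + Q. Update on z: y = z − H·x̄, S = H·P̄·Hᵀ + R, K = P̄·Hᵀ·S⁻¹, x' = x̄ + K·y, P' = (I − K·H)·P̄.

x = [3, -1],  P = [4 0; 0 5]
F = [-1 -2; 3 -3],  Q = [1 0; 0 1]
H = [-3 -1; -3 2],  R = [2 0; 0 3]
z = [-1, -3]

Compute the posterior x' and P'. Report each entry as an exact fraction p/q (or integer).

x̄ = F·x = [-1, 12]
P̄ = F·P·Fᵀ + Q = [25 18; 18 82]
y = z − H·x̄ = [8, -30]
S = H·P̄·Hᵀ + R = [417 7; 7 340]
K = P̄·Hᵀ·S⁻¹ = [-31347/141731 -15612/141731; -47010/141731 46822/141731]
x' = x̄ + K·y = [75853/141731, -79968/141731]
P' = (I − K·H)·P̄ = [19136/141731 5286/141731; 5286/141731 78162/141731]

x' = [75853/141731, -79968/141731]
P' = [19136/141731 5286/141731; 5286/141731 78162/141731]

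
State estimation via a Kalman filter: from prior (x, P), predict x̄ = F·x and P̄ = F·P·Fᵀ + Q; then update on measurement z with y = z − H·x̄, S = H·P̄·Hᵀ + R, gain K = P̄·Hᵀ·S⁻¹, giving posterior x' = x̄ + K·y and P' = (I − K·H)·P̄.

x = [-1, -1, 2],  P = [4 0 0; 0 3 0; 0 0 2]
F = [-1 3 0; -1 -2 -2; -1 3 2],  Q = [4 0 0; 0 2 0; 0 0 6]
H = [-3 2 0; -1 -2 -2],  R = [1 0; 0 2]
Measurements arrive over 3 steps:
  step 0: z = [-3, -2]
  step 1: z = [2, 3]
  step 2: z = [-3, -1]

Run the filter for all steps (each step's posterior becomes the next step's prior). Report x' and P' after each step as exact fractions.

step 0: x̄ = F·x = [-2, -1, 2]
step 0: P̄ = F·P·Fᵀ + Q = [35 -14 31; -14 26 -22; 31 -22 45]
step 0: y = z − H·x̄ = [-7, -2]
step 0: S = H·P̄·Hᵀ + R = [588 219; 219 213]
step 0: K = P̄·Hᵀ·S⁻¹ = [-4406/25761 -3815/25761; 6236/25761 -5686/25761; -4106/25761 -1697/8587]
step 0: x' = x̄ + K·y = [-4350/8587, -19347/8587, 90446/25761]
step 0: P' = (I − K·H)·P̄ = [52402/25761 76400/25761 -98786/25761; 76400/25761 117718/25761 -150232/25761; -98786/25761 -150232/25761 204716/25761]
step 1: x̄ = F·x = [-53691/8587, -51760/25761, 19819/25761]
step 1: P̄ = F·P·Fᵀ + Q = [756508/25761 -26486/25761 -50356/25761; -26486/25761 102260/25761 -46850/25761; -50356/25761 -46850/25761 219254/25761]
step 1: y = z − H·x̄ = [-328177/25761, -49224/8587]
step 1: S = H·P̄·Hᵀ + R = [7561205/25761 1639804/25761; 1639804/25761 1411918/25761]
step 1: K = P̄·Hᵀ·S⁻¹ = [-19054224/66436343 -6235652/66436343; 31398910/465054401 -64244493/465054401; 32831168/465054401 -135116118/465054401]
step 1: x' = x̄ + K·y = [-136916727/66436343, -966131094/465054401, 714077339/465054401]
step 1: P' = (I − K·H)·P̄ = [87235172/66436343 121325646/66436343 -158707580/66436343; 121325646/66436343 1289618738/465054401 -1650014006/465054401; -158707580/66436343 -1650014006/465054401 2340606654/465054401]
step 2: x̄ = F·x = [-1939976193/465054401, 1462524599/465054401, -511821515/465054401]
step 2: P̄ = F·P·Fᵀ + Q = [8981755318/465054401 -298167830/465054401 -556640202/465054401; -298167830/465054401 1814850374/465054401 -838632302/465054401; -556640202/465054401 -838632302/465054401 3917934904/465054401]
step 2: y = z − H·x̄ = [-10140140980/465054401, -503624426/465054401]
step 2: S = H·P̄·Hᵀ + R = [92138267719/465054401 18507881134/465054401; 18507881134/465054401 22714714688/465054401]
step 2: K = P̄·Hᵀ·S⁻¹ = [-263951772499/940939810079 -172351475675/1881879620158; 71702906955/940939810079 -253900243229/1881879620158; 55646009011/940939810079 -554794695153/1881879620158]
step 2: x' = x̄ + K·y = [1923447147348/940939810079, 1533165181998/940939810079, -1948476422476/940939810079]
step 2: P' = (I − K·H)·P̄ = [1193311175111/940939810079 1657990876417/940939810079 -2168470726135/940939810079; 1657990876417/940939810079 2522837768103/940939810079 -3224883084697/940939810079; -2168470726135/940939810079 -3224883084697/940939810079 4586515795341/940939810079]

step 0: x' = [-4350/8587, -19347/8587, 90446/25761], P' = [52402/25761 76400/25761 -98786/25761; 76400/25761 117718/25761 -150232/25761; -98786/25761 -150232/25761 204716/25761]
step 1: x' = [-136916727/66436343, -966131094/465054401, 714077339/465054401], P' = [87235172/66436343 121325646/66436343 -158707580/66436343; 121325646/66436343 1289618738/465054401 -1650014006/465054401; -158707580/66436343 -1650014006/465054401 2340606654/465054401]
step 2: x' = [1923447147348/940939810079, 1533165181998/940939810079, -1948476422476/940939810079], P' = [1193311175111/940939810079 1657990876417/940939810079 -2168470726135/940939810079; 1657990876417/940939810079 2522837768103/940939810079 -3224883084697/940939810079; -2168470726135/940939810079 -3224883084697/940939810079 4586515795341/940939810079]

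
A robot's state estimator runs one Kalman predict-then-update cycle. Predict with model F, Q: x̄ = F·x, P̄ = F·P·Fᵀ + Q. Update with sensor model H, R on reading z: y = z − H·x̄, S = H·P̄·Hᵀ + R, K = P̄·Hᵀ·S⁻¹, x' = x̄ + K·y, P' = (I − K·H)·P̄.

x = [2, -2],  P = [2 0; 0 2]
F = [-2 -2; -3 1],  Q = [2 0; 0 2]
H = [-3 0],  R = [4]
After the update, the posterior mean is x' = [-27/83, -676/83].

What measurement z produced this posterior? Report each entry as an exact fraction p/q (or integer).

z = [1]

x̄ = F·x = [0, -8]
P̄ = F·P·Fᵀ + Q = [18 8; 8 22]
S = H·P̄·Hᵀ + R = [166]
K = P̄·Hᵀ·S⁻¹ = [-27/83; -12/83]
x' − x̄ = [-27/83, -12/83] = K·y
y = (KᵀK)⁻¹·Kᵀ·(x' − x̄) = [1]
z = y + H·x̄ = [1] + [0] = [1]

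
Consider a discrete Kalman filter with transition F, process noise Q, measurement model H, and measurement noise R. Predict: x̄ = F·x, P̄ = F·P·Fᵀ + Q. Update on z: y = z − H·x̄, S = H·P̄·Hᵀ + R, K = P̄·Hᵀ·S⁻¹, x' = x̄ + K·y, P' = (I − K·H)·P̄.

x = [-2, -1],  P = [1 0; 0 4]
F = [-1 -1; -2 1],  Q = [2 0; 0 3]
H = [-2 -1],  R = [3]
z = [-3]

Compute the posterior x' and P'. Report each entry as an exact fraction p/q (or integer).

x' = [15/17, 30/17]
P' = [47/17 -76/17; -76/17 325/34]

x̄ = F·x = [3, 3]
P̄ = F·P·Fᵀ + Q = [7 -2; -2 11]
y = z − H·x̄ = [6]
S = H·P̄·Hᵀ + R = [34]
K = P̄·Hᵀ·S⁻¹ = [-6/17; -7/34]
x' = x̄ + K·y = [15/17, 30/17]
P' = (I − K·H)·P̄ = [47/17 -76/17; -76/17 325/34]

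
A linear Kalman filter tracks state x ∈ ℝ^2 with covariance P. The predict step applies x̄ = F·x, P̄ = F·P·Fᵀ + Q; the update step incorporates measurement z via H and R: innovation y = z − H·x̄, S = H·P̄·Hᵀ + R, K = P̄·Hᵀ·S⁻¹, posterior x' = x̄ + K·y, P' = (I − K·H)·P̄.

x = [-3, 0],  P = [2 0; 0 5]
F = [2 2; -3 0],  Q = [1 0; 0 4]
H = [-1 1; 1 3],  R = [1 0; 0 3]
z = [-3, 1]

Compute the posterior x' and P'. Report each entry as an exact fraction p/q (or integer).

x̄ = F·x = [-6, 9]
P̄ = F·P·Fᵀ + Q = [29 -12; -12 22]
y = z − H·x̄ = [-18, -20]
S = H·P̄·Hᵀ + R = [76 61; 61 158]
K = P̄·Hᵀ·S⁻¹ = [-6051/8287 1969/8287; 2078/8287 2030/8287]
x' = x̄ + K·y = [19816/8287, -3421/8287]
P' = (I − K·H)·P̄ = [6015/8287 -36/8287; -36/8287 2042/8287]

x' = [19816/8287, -3421/8287]
P' = [6015/8287 -36/8287; -36/8287 2042/8287]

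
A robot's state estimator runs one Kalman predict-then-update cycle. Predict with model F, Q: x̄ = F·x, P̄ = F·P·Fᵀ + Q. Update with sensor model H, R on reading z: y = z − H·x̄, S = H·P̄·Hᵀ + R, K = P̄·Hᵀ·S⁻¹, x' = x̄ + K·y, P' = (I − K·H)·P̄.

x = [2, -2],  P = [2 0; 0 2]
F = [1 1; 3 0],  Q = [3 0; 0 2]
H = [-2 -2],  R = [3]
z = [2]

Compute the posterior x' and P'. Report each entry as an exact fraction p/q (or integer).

x' = [-364/159, 226/159]
P' = [437/159 -398/159; -398/159 476/159]

x̄ = F·x = [0, 6]
P̄ = F·P·Fᵀ + Q = [7 6; 6 20]
y = z − H·x̄ = [14]
S = H·P̄·Hᵀ + R = [159]
K = P̄·Hᵀ·S⁻¹ = [-26/159; -52/159]
x' = x̄ + K·y = [-364/159, 226/159]
P' = (I − K·H)·P̄ = [437/159 -398/159; -398/159 476/159]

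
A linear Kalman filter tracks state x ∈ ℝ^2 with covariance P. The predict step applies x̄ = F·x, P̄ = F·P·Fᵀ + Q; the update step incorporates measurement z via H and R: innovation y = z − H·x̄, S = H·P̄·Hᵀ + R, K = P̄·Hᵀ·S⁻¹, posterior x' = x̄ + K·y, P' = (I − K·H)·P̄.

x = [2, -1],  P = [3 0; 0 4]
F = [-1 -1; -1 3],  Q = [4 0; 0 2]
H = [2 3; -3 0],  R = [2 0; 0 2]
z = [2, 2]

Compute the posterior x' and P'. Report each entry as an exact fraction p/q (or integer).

x' = [-10458/15391, 16588/15391]
P' = [3352/15391 -2238/15391; -2238/15391 4892/15391]

x̄ = F·x = [-1, -5]
P̄ = F·P·Fᵀ + Q = [11 -9; -9 41]
y = z − H·x̄ = [19, -1]
S = H·P̄·Hᵀ + R = [307 15; 15 101]
K = P̄·Hᵀ·S⁻¹ = [-5/15391 -5028/15391; 5100/15391 3357/15391]
x' = x̄ + K·y = [-10458/15391, 16588/15391]
P' = (I − K·H)·P̄ = [3352/15391 -2238/15391; -2238/15391 4892/15391]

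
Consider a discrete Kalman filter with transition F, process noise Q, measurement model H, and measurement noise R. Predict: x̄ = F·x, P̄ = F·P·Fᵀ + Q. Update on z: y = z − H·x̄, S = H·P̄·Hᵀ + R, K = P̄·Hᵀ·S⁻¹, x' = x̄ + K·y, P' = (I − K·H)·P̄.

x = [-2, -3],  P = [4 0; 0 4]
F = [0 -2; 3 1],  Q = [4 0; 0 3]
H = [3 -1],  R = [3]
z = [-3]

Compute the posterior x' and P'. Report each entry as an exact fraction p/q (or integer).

x' = [-198/137, -228/137]
P' = [428/137 1182/137; 1182/137 7293/274]

x̄ = F·x = [6, -9]
P̄ = F·P·Fᵀ + Q = [20 -8; -8 43]
y = z − H·x̄ = [-30]
S = H·P̄·Hᵀ + R = [274]
K = P̄·Hᵀ·S⁻¹ = [34/137; -67/274]
x' = x̄ + K·y = [-198/137, -228/137]
P' = (I − K·H)·P̄ = [428/137 1182/137; 1182/137 7293/274]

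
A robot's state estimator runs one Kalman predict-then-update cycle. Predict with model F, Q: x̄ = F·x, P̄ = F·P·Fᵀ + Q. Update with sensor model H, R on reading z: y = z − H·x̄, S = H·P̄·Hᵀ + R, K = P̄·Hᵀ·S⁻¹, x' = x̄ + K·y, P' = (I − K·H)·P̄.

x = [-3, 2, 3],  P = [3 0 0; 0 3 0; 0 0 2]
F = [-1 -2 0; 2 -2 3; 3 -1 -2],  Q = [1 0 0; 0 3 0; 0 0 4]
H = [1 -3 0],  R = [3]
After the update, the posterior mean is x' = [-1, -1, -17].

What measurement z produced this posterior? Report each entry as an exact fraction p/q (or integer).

z = [2]

x̄ = F·x = [-1, -1, -17]
P̄ = F·P·Fᵀ + Q = [16 6 -3; 6 45 12; -3 12 42]
S = H·P̄·Hᵀ + R = [388]
K = P̄·Hᵀ·S⁻¹ = [-1/194; -129/388; -39/388]
x' − x̄ = [0, 0, 0] = K·y
y = (KᵀK)⁻¹·Kᵀ·(x' − x̄) = [0]
z = y + H·x̄ = [0] + [2] = [2]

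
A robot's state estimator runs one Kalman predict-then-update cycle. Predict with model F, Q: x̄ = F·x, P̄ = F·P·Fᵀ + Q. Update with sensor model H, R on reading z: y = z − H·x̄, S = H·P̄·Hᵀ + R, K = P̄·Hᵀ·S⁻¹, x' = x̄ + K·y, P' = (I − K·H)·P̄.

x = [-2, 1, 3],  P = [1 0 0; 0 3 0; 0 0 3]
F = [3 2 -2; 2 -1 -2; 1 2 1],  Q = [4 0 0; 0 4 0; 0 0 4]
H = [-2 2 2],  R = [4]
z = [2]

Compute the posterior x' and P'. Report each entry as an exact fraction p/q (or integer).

x̄ = F·x = [-10, -11, 3]
P̄ = F·P·Fᵀ + Q = [37 12 9; 12 23 -10; 9 -10 20]
y = z − H·x̄ = [-2]
S = H·P̄·Hᵀ + R = [76]
K = P̄·Hᵀ·S⁻¹ = [-8/19; 1/38; 1/38]
x' = x̄ + K·y = [-174/19, -210/19, 56/19]
P' = (I − K·H)·P̄ = [447/19 244/19 187/19; 244/19 436/19 -191/19; 187/19 -191/19 379/19]

x' = [-174/19, -210/19, 56/19]
P' = [447/19 244/19 187/19; 244/19 436/19 -191/19; 187/19 -191/19 379/19]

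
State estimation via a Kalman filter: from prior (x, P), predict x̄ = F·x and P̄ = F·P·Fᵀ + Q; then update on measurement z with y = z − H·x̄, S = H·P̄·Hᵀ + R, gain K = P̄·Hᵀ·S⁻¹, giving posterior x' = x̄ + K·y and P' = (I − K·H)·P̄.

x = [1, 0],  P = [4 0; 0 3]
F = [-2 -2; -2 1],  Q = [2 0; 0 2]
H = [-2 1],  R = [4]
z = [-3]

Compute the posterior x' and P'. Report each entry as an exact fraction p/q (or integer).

x̄ = F·x = [-2, -2]
P̄ = F·P·Fᵀ + Q = [30 10; 10 21]
y = z − H·x̄ = [-5]
S = H·P̄·Hᵀ + R = [105]
K = P̄·Hᵀ·S⁻¹ = [-10/21; 1/105]
x' = x̄ + K·y = [8/21, -43/21]
P' = (I − K·H)·P̄ = [130/21 220/21; 220/21 2204/105]

x' = [8/21, -43/21]
P' = [130/21 220/21; 220/21 2204/105]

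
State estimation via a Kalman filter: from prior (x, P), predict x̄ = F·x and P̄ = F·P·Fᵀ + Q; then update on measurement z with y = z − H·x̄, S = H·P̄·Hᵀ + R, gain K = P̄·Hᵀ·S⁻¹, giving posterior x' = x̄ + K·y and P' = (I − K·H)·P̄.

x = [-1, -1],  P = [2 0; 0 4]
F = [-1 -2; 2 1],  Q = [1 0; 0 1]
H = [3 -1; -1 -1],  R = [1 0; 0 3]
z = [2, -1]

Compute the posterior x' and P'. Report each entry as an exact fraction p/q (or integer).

x' = [1510/2427, -454/2427]
P' = [469/2427 788/2427; 788/2427 2923/2427]

x̄ = F·x = [3, -3]
P̄ = F·P·Fᵀ + Q = [19 -12; -12 13]
y = z − H·x̄ = [-10, -1]
S = H·P̄·Hᵀ + R = [257 -20; -20 11]
K = P̄·Hᵀ·S⁻¹ = [619/2427 -419/2427; -559/2427 -1237/2427]
x' = x̄ + K·y = [1510/2427, -454/2427]
P' = (I − K·H)·P̄ = [469/2427 788/2427; 788/2427 2923/2427]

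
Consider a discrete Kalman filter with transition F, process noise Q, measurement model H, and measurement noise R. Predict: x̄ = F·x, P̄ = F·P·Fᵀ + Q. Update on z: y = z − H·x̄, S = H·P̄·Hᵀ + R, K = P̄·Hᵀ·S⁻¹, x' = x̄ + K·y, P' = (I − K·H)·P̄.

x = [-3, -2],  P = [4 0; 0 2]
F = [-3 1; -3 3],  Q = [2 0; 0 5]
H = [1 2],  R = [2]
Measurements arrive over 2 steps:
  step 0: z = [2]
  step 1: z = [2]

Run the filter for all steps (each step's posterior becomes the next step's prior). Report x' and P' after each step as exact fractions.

step 0: x' = [879/223, -211/223], P' = [1232/223 -554/223; -554/223 357/223]
step 1: x' = [-42678/64147, 82208/64147], P' = [614738/192441 -254540/192441; -254540/192441 196853/192441]

step 0: x̄ = F·x = [7, 3]
step 0: P̄ = F·P·Fᵀ + Q = [40 42; 42 59]
step 0: y = z − H·x̄ = [-11]
step 0: S = H·P̄·Hᵀ + R = [446]
step 0: K = P̄·Hᵀ·S⁻¹ = [62/223; 80/223]
step 0: x' = x̄ + K·y = [879/223, -211/223]
step 0: P' = (I − K·H)·P̄ = [1232/223 -554/223; -554/223 357/223]
step 1: x̄ = F·x = [-2848/223, -3270/223]
step 1: P̄ = F·P·Fᵀ + Q = [15215/223 18807/223; 18807/223 25388/223]
step 1: y = z − H·x̄ = [9834/223]
step 1: S = H·P̄·Hᵀ + R = [192441/223]
step 1: K = P̄·Hᵀ·S⁻¹ = [52829/192441; 69583/192441]
step 1: x' = x̄ + K·y = [-42678/64147, 82208/64147]
step 1: P' = (I − K·H)·P̄ = [614738/192441 -254540/192441; -254540/192441 196853/192441]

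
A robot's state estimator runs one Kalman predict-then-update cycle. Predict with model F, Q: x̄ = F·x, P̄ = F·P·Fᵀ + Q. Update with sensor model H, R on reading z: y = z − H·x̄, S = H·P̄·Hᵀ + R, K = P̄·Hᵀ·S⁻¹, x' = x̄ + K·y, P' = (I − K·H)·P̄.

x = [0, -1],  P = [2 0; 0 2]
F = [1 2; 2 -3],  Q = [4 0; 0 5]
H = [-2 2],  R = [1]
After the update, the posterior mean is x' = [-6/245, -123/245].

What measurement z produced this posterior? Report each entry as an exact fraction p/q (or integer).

z = [-1]

x̄ = F·x = [-2, 3]
P̄ = F·P·Fᵀ + Q = [14 -8; -8 31]
S = H·P̄·Hᵀ + R = [245]
K = P̄·Hᵀ·S⁻¹ = [-44/245; 78/245]
x' − x̄ = [484/245, -858/245] = K·y
y = (KᵀK)⁻¹·Kᵀ·(x' − x̄) = [-11]
z = y + H·x̄ = [-11] + [10] = [-1]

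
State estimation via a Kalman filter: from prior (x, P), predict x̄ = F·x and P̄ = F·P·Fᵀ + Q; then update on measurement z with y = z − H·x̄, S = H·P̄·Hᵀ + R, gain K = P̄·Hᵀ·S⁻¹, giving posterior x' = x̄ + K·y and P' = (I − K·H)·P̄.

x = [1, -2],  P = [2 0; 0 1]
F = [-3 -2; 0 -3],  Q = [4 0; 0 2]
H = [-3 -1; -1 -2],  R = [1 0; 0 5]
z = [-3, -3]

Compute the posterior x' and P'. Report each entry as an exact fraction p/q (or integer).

x̄ = F·x = [1, 6]
P̄ = F·P·Fᵀ + Q = [26 6; 6 11]
y = z − H·x̄ = [6, 10]
S = H·P̄·Hᵀ + R = [282 142; 142 99]
K = P̄·Hᵀ·S⁻¹ = [-1460/3877 606/3877; 1105/7754 -1889/3877]
x' = x̄ + K·y = [1177/3877, 7687/3877]
P' = (I − K·H)·P̄ = [1190/3877 -2110/3877; -2110/3877 11555/7754]

x' = [1177/3877, 7687/3877]
P' = [1190/3877 -2110/3877; -2110/3877 11555/7754]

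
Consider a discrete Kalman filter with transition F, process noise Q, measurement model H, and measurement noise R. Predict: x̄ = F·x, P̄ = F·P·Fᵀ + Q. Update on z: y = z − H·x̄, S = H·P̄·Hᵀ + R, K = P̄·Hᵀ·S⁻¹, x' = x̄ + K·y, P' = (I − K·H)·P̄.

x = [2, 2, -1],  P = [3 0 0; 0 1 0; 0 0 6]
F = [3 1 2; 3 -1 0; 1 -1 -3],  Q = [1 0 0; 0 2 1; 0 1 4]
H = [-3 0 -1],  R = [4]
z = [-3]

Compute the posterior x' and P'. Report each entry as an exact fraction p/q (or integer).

x' = [-36/125, -34/125, 507/125]
P' = [2714/375 -1909/375 -7618/375; -1909/375 3329/375 6083/375; -7618/375 6083/375 22766/375]

x̄ = F·x = [6, 4, 3]
P̄ = F·P·Fᵀ + Q = [53 26 -28; 26 30 11; -28 11 62]
y = z − H·x̄ = [18]
S = H·P̄·Hᵀ + R = [375]
K = P̄·Hᵀ·S⁻¹ = [-131/375; -89/375; 22/375]
x' = x̄ + K·y = [-36/125, -34/125, 507/125]
P' = (I − K·H)·P̄ = [2714/375 -1909/375 -7618/375; -1909/375 3329/375 6083/375; -7618/375 6083/375 22766/375]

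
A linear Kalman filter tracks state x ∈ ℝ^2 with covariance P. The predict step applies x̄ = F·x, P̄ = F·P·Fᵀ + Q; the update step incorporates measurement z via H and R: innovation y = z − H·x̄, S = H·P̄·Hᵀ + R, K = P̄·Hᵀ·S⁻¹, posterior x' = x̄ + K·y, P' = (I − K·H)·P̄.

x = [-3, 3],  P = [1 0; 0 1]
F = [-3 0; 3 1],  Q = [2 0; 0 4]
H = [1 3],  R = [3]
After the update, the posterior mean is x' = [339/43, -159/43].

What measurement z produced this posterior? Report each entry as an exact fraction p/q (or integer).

z = [-3]

x̄ = F·x = [9, -6]
P̄ = F·P·Fᵀ + Q = [11 -9; -9 14]
S = H·P̄·Hᵀ + R = [86]
K = P̄·Hᵀ·S⁻¹ = [-8/43; 33/86]
x' − x̄ = [-48/43, 99/43] = K·y
y = (KᵀK)⁻¹·Kᵀ·(x' − x̄) = [6]
z = y + H·x̄ = [6] + [-9] = [-3]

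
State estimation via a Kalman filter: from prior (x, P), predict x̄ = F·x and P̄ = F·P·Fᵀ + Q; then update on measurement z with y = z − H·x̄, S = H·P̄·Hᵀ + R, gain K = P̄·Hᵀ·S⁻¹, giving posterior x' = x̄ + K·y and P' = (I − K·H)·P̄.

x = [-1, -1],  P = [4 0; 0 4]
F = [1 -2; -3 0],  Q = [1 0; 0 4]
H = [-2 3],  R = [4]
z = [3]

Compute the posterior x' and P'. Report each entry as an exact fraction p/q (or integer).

x' = [113/74, 75/37]
P' = [1587/148 258/37; 258/37 184/37]

x̄ = F·x = [1, 3]
P̄ = F·P·Fᵀ + Q = [21 -12; -12 40]
y = z − H·x̄ = [-4]
S = H·P̄·Hᵀ + R = [592]
K = P̄·Hᵀ·S⁻¹ = [-39/296; 9/37]
x' = x̄ + K·y = [113/74, 75/37]
P' = (I − K·H)·P̄ = [1587/148 258/37; 258/37 184/37]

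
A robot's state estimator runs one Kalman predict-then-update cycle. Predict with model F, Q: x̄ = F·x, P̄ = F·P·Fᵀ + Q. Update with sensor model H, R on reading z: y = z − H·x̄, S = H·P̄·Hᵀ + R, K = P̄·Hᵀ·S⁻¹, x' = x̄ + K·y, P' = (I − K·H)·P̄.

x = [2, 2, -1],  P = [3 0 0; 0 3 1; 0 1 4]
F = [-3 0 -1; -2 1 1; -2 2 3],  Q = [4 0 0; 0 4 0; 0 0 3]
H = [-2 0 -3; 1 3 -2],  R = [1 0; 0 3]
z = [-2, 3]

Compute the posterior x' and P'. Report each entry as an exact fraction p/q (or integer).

x' = [24829/59013, 62513/59013, 22322/59013]
P' = [1151777/177039 -835937/177039 -762446/177039; -835937/177039 670478/177039 566189/177039; -762446/177039 566189/177039 524342/177039]

x̄ = F·x = [-5, -3, -3]
P̄ = F·P·Fᵀ + Q = [35 13 4; 13 25 35; 4 35 75]
y = z − H·x̄ = [-21, 11]
S = H·P̄·Hᵀ + R = [864 -9; -9 205]
K = P̄·Hᵀ·S⁻¹ = [-16216/177039 6254/19671; -26693/177039 1597/19671; -48134/177039 -4169/19671]
x' = x̄ + K·y = [24829/59013, 62513/59013, 22322/59013]
P' = (I − K·H)·P̄ = [1151777/177039 -835937/177039 -762446/177039; -835937/177039 670478/177039 566189/177039; -762446/177039 566189/177039 524342/177039]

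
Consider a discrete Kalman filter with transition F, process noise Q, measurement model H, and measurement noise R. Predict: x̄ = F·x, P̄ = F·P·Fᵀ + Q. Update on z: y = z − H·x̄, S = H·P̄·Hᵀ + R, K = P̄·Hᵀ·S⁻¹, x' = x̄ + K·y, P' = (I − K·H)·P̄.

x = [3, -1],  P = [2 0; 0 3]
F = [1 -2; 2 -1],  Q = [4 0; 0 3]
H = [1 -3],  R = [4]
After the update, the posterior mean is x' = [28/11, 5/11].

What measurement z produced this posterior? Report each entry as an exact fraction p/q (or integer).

z = [2]

x̄ = F·x = [5, 7]
P̄ = F·P·Fᵀ + Q = [18 10; 10 14]
S = H·P̄·Hᵀ + R = [88]
K = P̄·Hᵀ·S⁻¹ = [-3/22; -4/11]
x' − x̄ = [-27/11, -72/11] = K·y
y = (KᵀK)⁻¹·Kᵀ·(x' − x̄) = [18]
z = y + H·x̄ = [18] + [-16] = [2]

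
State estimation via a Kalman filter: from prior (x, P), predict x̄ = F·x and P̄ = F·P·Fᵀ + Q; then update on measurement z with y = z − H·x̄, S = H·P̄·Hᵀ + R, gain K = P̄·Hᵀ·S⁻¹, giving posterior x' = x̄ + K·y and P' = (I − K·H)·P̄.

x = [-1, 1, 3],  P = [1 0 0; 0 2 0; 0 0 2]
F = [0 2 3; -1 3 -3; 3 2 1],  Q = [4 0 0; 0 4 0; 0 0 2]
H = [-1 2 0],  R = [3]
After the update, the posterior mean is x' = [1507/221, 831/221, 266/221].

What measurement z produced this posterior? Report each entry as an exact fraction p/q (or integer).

x̄ = F·x = [11, -5, 2]
P̄ = F·P·Fᵀ + Q = [30 -6 14; -6 41 3; 14 3 21]
S = H·P̄·Hᵀ + R = [221]
K = P̄·Hᵀ·S⁻¹ = [-42/221; 88/221; -8/221]
x' − x̄ = [-924/221, 1936/221, -176/221] = K·y
y = (KᵀK)⁻¹·Kᵀ·(x' − x̄) = [22]
z = y + H·x̄ = [22] + [-21] = [1]

z = [1]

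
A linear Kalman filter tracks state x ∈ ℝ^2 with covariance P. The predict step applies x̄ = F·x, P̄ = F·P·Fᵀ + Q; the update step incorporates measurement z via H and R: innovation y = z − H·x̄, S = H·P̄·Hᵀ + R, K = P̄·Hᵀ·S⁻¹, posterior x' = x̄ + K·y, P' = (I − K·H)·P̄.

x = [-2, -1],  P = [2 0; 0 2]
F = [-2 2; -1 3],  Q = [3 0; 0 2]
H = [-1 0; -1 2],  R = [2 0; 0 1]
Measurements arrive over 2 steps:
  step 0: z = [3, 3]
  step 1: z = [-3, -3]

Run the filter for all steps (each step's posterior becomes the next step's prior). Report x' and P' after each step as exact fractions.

step 0: x̄ = F·x = [2, -1]
step 0: P̄ = F·P·Fᵀ + Q = [19 16; 16 22]
step 0: y = z − H·x̄ = [5, 7]
step 0: S = H·P̄·Hᵀ + R = [21 -13; -13 44]
step 0: K = P̄·Hᵀ·S⁻¹ = [-667/755 26/755; -68/151 76/151]
step 0: x' = x̄ + K·y = [-1643/755, 41/151]
step 0: P' = (I − K·H)·P̄ = [1334/755 136/151; 136/151 106/151]
step 1: x̄ = F·x = [3696/755, 2258/755]
step 1: P̄ = F·P·Fᵀ + Q = [4281/755 408/755; 408/755 3534/755]
step 1: y = z − H·x̄ = [1431/755, -617/151]
step 1: S = H·P̄·Hᵀ + R = [5791/755 693/151; 693/151 3508/151]
step 1: K = P̄·Hᵀ·S⁻¹ = [-83553/118633 -6930/118633; -40044/118633 52956/118633]
step 1: x' = x̄ + K·y = [450705/118633, 62518/118633]
step 1: P' = (I − K·H)·P̄ = [167106/118633 80088/118633; 80088/118633 66522/118633]

step 0: x' = [-1643/755, 41/151], P' = [1334/755 136/151; 136/151 106/151]
step 1: x' = [450705/118633, 62518/118633], P' = [167106/118633 80088/118633; 80088/118633 66522/118633]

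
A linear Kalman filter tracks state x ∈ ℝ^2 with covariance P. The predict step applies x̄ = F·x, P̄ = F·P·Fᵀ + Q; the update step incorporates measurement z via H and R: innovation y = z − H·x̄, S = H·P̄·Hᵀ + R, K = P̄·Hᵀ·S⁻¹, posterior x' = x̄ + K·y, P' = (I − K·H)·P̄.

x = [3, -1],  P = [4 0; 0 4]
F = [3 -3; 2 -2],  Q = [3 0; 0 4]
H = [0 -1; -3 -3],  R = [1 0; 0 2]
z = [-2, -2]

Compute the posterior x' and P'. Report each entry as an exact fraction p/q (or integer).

x̄ = F·x = [12, 8]
P̄ = F·P·Fᵀ + Q = [75 48; 48 36]
y = z − H·x̄ = [6, 58]
S = H·P̄·Hᵀ + R = [37 252; 252 1865]
K = P̄·Hᵀ·S⁻¹ = [3468/5501 -1557/5501; -3636/5501 -252/5501]
x' = x̄ + K·y = [-3486/5501, 7576/5501]
P' = (I − K·H)·P̄ = [4506/5501 -3468/5501; -3468/5501 3636/5501]

x' = [-3486/5501, 7576/5501]
P' = [4506/5501 -3468/5501; -3468/5501 3636/5501]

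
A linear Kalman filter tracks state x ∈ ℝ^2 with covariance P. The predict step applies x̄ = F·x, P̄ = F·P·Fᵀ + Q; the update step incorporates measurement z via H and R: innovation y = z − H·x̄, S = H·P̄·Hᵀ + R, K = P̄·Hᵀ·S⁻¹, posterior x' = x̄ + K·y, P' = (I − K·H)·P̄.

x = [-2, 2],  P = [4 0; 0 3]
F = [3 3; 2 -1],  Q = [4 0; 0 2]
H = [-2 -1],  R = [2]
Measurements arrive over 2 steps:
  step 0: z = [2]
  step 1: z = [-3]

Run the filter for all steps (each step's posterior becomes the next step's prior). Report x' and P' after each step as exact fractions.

step 0: x' = [596/351, -634/117], P' = [1316/351 -778/117; -778/117 530/39]
step 1: x' = [-9556/11887, 48978/11887], P' = [162814/11887 -310712/11887; -310712/11887 614664/11887]

step 0: x̄ = F·x = [0, -6]
step 0: P̄ = F·P·Fᵀ + Q = [67 15; 15 21]
step 0: y = z − H·x̄ = [-4]
step 0: S = H·P̄·Hᵀ + R = [351]
step 0: K = P̄·Hᵀ·S⁻¹ = [-149/351; -17/117]
step 0: x' = x̄ + K·y = [596/351, -634/117]
step 0: P' = (I − K·H)·P̄ = [1316/351 -778/117; -778/117 530/39]
step 1: x̄ = F·x = [-1306/117, 238/27]
step 1: P̄ = F·P·Fᵀ + Q = [1574/39 -344/9; -344/9 1544/27]
step 1: y = z − H·x̄ = [-5795/351]
step 1: S = H·P̄·Hᵀ + R = [23774/351]
step 1: K = P̄·Hᵀ·S⁻¹ = [-7458/11887; 3380/11887]
step 1: x' = x̄ + K·y = [-9556/11887, 48978/11887]
step 1: P' = (I − K·H)·P̄ = [162814/11887 -310712/11887; -310712/11887 614664/11887]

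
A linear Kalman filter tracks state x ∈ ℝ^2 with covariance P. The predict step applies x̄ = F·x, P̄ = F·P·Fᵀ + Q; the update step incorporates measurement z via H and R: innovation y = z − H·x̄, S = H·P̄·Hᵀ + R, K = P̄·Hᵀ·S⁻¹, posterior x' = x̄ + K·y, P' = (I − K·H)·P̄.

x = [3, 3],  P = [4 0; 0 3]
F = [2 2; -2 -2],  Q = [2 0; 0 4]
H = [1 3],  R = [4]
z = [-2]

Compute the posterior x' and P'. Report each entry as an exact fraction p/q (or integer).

x' = [30/7, -16/7]
P' = [852/77 -320/77; -320/77 152/77]

x̄ = F·x = [12, -12]
P̄ = F·P·Fᵀ + Q = [30 -28; -28 32]
y = z − H·x̄ = [22]
S = H·P̄·Hᵀ + R = [154]
K = P̄·Hᵀ·S⁻¹ = [-27/77; 34/77]
x' = x̄ + K·y = [30/7, -16/7]
P' = (I − K·H)·P̄ = [852/77 -320/77; -320/77 152/77]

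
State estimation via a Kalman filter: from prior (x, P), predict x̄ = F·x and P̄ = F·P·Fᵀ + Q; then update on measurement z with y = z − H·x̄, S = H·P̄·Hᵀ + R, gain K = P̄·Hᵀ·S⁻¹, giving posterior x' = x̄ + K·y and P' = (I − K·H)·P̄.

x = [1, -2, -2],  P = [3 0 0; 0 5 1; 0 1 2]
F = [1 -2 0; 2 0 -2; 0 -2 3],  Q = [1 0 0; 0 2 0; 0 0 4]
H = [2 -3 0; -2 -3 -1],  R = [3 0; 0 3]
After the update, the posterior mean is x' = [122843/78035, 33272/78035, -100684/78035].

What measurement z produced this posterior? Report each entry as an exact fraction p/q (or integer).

x̄ = F·x = [5, 6, -2]
P̄ = F·P·Fᵀ + Q = [24 10 14; 10 22 -8; 14 -8 30]
S = H·P̄·Hᵀ + R = [177 50; 50 455]
K = P̄·Hᵀ·S⁻¹ = [2558/15607 -17184/78035; -3406/15607 -11506/78035; 5072/15607 -8618/78035]
x' − x̄ = [-267332/78035, -434938/78035, 55386/78035] = K·y
y = (KᵀK)⁻¹·Kᵀ·(x' − x̄) = [10, 23]
z = y + H·x̄ = [10, 23] + [-8, -26] = [2, -3]

z = [2, -3]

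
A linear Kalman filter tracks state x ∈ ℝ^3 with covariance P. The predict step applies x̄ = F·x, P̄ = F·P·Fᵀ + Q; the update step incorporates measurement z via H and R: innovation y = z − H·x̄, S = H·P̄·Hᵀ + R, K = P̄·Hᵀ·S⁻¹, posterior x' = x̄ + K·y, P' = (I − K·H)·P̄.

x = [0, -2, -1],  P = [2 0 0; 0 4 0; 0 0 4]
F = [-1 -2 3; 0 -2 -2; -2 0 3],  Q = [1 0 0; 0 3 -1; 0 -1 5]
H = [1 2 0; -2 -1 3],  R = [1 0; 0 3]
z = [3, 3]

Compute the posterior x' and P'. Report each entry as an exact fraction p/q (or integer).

x' = [27989/13184, 2887/6592, 16489/6592]
P' = [645847/26368 -157411/13184 167603/13184; -157411/13184 39967/6592 -40367/6592; 167603/13184 -40367/6592 45759/6592]

x̄ = F·x = [1, 6, -3]
P̄ = F·P·Fᵀ + Q = [55 -8 40; -8 35 -25; 40 -25 49]
y = z − H·x̄ = [-10, 20]
S = H·P̄·Hᵀ + R = [164 -170; -170 337]
K = P̄·Hᵀ·S⁻¹ = [16203/26368 4791/13184; 2457/13184 -1219/6592; 6135/13184 3347/6592]
x' = x̄ + K·y = [27989/13184, 2887/6592, 16489/6592]
P' = (I − K·H)·P̄ = [645847/26368 -157411/13184 167603/13184; -157411/13184 39967/6592 -40367/6592; 167603/13184 -40367/6592 45759/6592]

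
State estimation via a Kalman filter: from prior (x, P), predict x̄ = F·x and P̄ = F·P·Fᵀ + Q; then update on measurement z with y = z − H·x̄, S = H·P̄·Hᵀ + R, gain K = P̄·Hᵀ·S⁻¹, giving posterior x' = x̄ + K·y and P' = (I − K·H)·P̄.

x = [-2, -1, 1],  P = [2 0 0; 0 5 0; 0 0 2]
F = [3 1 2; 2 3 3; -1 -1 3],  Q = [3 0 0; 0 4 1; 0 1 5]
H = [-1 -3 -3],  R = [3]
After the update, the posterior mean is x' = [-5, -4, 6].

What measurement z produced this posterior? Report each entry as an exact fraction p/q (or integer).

x̄ = F·x = [-5, -4, 6]
P̄ = F·P·Fᵀ + Q = [34 39 1; 39 75 0; 1 0 30]
S = H·P̄·Hᵀ + R = [1222]
K = P̄·Hᵀ·S⁻¹ = [-77/611; -132/611; -7/94]
x' − x̄ = [0, 0, 0] = K·y
y = (KᵀK)⁻¹·Kᵀ·(x' − x̄) = [0]
z = y + H·x̄ = [0] + [-1] = [-1]

z = [-1]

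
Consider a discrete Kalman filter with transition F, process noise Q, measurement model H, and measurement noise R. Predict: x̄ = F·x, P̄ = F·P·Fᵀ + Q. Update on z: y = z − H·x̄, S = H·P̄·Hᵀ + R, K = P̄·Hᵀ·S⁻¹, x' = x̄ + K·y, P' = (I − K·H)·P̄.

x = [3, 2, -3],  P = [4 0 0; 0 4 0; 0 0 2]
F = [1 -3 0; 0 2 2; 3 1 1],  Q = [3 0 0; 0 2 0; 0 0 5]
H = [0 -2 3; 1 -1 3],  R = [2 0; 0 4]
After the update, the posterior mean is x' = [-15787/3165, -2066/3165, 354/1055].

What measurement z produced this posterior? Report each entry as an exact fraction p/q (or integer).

z = [2, -3]

x̄ = F·x = [-3, -2, 8]
P̄ = F·P·Fᵀ + Q = [43 -24 0; -24 26 12; 0 12 47]
S = H·P̄·Hᵀ + R = [385 415; 415 472]
K = P̄·Hᵀ·S⁻¹ = [-5149/9495 1175/1899; -1742/9495 250/1899; 563/3165 74/633]
x' − x̄ = [-6292/3165, 4264/3165, -8086/1055] = K·y
y = (KᵀK)⁻¹·Kᵀ·(x' − x̄) = [-26, -26]
z = y + H·x̄ = [-26, -26] + [28, 23] = [2, -3]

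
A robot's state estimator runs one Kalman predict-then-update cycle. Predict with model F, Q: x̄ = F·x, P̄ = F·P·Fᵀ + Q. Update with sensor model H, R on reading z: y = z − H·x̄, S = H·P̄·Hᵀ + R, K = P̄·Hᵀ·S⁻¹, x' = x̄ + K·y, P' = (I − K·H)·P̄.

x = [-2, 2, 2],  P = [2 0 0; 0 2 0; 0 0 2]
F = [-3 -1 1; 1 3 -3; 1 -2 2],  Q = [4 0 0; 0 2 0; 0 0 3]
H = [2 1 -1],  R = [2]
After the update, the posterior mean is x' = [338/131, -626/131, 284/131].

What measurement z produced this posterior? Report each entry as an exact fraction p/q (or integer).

z = [-2]

x̄ = F·x = [6, -2, -2]
P̄ = F·P·Fᵀ + Q = [26 -18 2; -18 40 -22; 2 -22 21]
S = H·P̄·Hᵀ + R = [131]
K = P̄·Hᵀ·S⁻¹ = [32/131; 26/131; -39/131]
x' − x̄ = [-448/131, -364/131, 546/131] = K·y
y = (KᵀK)⁻¹·Kᵀ·(x' − x̄) = [-14]
z = y + H·x̄ = [-14] + [12] = [-2]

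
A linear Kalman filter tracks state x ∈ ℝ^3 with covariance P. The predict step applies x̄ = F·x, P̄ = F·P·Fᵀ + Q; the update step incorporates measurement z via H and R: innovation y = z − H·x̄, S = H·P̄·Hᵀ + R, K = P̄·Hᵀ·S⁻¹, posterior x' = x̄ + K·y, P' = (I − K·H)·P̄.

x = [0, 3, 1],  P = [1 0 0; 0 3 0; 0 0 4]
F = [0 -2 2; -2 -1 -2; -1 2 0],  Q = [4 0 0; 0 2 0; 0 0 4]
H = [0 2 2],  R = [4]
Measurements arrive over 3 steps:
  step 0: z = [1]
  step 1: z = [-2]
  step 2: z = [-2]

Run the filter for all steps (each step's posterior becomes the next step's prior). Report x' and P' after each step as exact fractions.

step 0: x' = [-129/35, -53/10, 407/70], P' = [636/35 16/5 -134/35; 16/5 62/5 -59/5; -134/35 -59/5 426/35]
step 1: x' = [148837/7479, 53869/14958, -11528/2493], P' = [1106056/7479 256226/7479 -86600/2493; 256226/7479 88252/7479 -28108/2493; -86600/2493 -28108/2493 9760/831]
step 2: x' = [-6261573/6128809, 680037/12257618, -6811757/6128809], P' = [585834020/6128809 149067864/6128809 -147005516/6128809; 149067864/6128809 62624846/6128809 -58052218/6128809; -147005516/6128809 -58052218/6128809 59600920/6128809]

step 0: x̄ = F·x = [-4, -5, 6]
step 0: P̄ = F·P·Fᵀ + Q = [32 -10 -12; -10 25 -4; -12 -4 17]
step 0: y = z − H·x̄ = [-1]
step 0: S = H·P̄·Hᵀ + R = [140]
step 0: K = P̄·Hᵀ·S⁻¹ = [-11/35; 3/10; 13/70]
step 0: x' = x̄ + K·y = [-129/35, -53/10, 407/70]
step 0: P' = (I − K·H)·P̄ = [636/35 16/5 -134/35; 16/5 62/5 -59/5; -134/35 -59/5 426/35]
step 1: x̄ = F·x = [778/35, 73/70, -242/35]
step 1: P̄ = F·P·Fᵀ + Q = [6884/35 -678/35 -2896/35; -678/35 2476/35 1452/35; -2896/35 1452/35 2064/35]
step 1: y = z − H·x̄ = [341/35]
step 1: S = H·P̄·Hᵀ + R = [29916/35]
step 1: K = P̄·Hᵀ·S⁻¹ = [-1787/7479; 1964/7479; 586/2493]
step 1: x' = x̄ + K·y = [148837/7479, 53869/14958, -11528/2493]
step 1: P' = (I − K·H)·P̄ = [1106056/7479 256226/7479 -86600/2493; 256226/7479 88252/7479 -28108/2493; -86600/2493 -28108/2493 9760/831]
step 2: x̄ = F·x = [-123037/7479, -510881/14958, -10552/831]
step 2: P̄ = F·P·Fᵀ + Q = [1408876/7479 1720600/7479 37972/831; 1720600/7479 3488002/7479 120514/831; 37972/831 120514/831 17188/277]
step 2: y = z − H·x̄ = [685859/7479]
step 2: S = H·P̄·Hᵀ + R = [24515236/7479]
step 2: K = P̄·Hᵀ·S⁻¹ = [1031174/6128809; 2286314/6128809; 774351/6128809]
step 2: x' = x̄ + K·y = [-6261573/6128809, 680037/12257618, -6811757/6128809]
step 2: P' = (I − K·H)·P̄ = [585834020/6128809 149067864/6128809 -147005516/6128809; 149067864/6128809 62624846/6128809 -58052218/6128809; -147005516/6128809 -58052218/6128809 59600920/6128809]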